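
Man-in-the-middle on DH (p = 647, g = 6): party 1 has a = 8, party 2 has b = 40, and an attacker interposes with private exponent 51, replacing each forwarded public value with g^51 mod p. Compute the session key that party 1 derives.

56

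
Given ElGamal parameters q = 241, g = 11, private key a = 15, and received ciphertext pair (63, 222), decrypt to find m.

Shared mask s = c₁^a mod q = 63^15 mod 241.
63^1 ≡ 63 (mod 241)
63^2 = (63^1)^2 ≡ 63^2 = 3969 ≡ 113 (mod 241)
63^4 = (63^2)^2 ≡ 113^2 = 12769 ≡ 237 (mod 241)
63^8 = (63^4)^2 ≡ 237^2 = 56169 ≡ 16 (mod 241)
63^15 = 63^8 · 63^4 · 63^2 · 63^1 ≡ 16 · 237 · 113 · 63 ≡ 115 (mod 241).
So s = 115; s⁻¹ ≡ 197 (mod 241).
m = c₂ · s⁻¹ mod 241 = 222 · 197 mod 241 = 113.

113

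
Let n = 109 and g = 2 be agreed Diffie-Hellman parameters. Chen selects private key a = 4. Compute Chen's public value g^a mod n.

16

Public value = 2^4 mod 109.
2^1 ≡ 2 (mod 109)
2^2 = (2^1)^2 ≡ 2^2 = 4 ≡ 4 (mod 109)
2^4 = (2^2)^2 ≡ 4^2 = 16 ≡ 16 (mod 109)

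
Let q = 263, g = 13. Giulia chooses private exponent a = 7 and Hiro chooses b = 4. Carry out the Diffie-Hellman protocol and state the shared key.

32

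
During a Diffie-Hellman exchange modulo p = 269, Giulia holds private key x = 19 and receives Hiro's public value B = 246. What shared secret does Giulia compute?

Shared key K = 246^19 mod 269.
246^1 ≡ 246 (mod 269)
246^2 = (246^1)^2 ≡ 246^2 = 60516 ≡ 260 (mod 269)
246^4 = (246^2)^2 ≡ 260^2 = 67600 ≡ 81 (mod 269)
246^8 = (246^4)^2 ≡ 81^2 = 6561 ≡ 105 (mod 269)
246^16 = (246^8)^2 ≡ 105^2 = 11025 ≡ 265 (mod 269)
246^19 = 246^16 · 246^2 · 246^1 ≡ 265 · 260 · 246 ≡ 248 (mod 269).

248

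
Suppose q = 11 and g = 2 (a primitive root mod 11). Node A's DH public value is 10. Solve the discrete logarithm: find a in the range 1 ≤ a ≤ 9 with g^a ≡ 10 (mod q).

5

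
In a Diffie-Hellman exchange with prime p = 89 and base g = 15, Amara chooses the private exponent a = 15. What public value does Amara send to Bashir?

14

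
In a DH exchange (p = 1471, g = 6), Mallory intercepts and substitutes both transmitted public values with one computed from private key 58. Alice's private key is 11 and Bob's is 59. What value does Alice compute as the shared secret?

622

Alice receives Mallory's public value M = 6^58 mod 1471 instead of the honest one.
6^1 ≡ 6 (mod 1471)
6^2 = (6^1)^2 ≡ 6^2 = 36 ≡ 36 (mod 1471)
6^4 = (6^2)^2 ≡ 36^2 = 1296 ≡ 1296 (mod 1471)
6^8 = (6^4)^2 ≡ 1296^2 = 1679616 ≡ 1205 (mod 1471)
6^16 = (6^8)^2 ≡ 1205^2 = 1452025 ≡ 148 (mod 1471)
6^32 = (6^16)^2 ≡ 148^2 = 21904 ≡ 1310 (mod 1471)
6^58 = 6^32 · 6^16 · 6^8 · 6^2 ≡ 1310 · 148 · 1205 · 36 ≡ 1292 (mod 1471).
So M = 1292. Alice computes K = M^11 mod 1471.
1292^1 ≡ 1292 (mod 1471)
1292^2 = (1292^1)^2 ≡ 1292^2 = 1669264 ≡ 1150 (mod 1471)
1292^4 = (1292^2)^2 ≡ 1150^2 = 1322500 ≡ 71 (mod 1471)
1292^8 = (1292^4)^2 ≡ 71^2 = 5041 ≡ 628 (mod 1471)
1292^11 = 1292^8 · 1292^2 · 1292^1 ≡ 628 · 1150 · 1292 ≡ 622 (mod 1471).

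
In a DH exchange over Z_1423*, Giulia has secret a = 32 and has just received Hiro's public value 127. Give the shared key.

Shared key K = 127^32 mod 1423.
127^1 ≡ 127 (mod 1423)
127^2 = (127^1)^2 ≡ 127^2 = 16129 ≡ 476 (mod 1423)
127^4 = (127^2)^2 ≡ 476^2 = 226576 ≡ 319 (mod 1423)
127^8 = (127^4)^2 ≡ 319^2 = 101761 ≡ 728 (mod 1423)
127^16 = (127^8)^2 ≡ 728^2 = 529984 ≡ 628 (mod 1423)
127^32 = (127^16)^2 ≡ 628^2 = 394384 ≡ 213 (mod 1423)

213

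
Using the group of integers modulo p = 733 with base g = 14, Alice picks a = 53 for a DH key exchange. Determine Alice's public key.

519

Public value = 14^53 (mod 733).
14^1 ≡ 14 (mod 733)
14^2 = (14^1)^2 ≡ 14^2 = 196 ≡ 196 (mod 733)
14^4 = (14^2)^2 ≡ 196^2 = 38416 ≡ 300 (mod 733)
14^8 = (14^4)^2 ≡ 300^2 = 90000 ≡ 574 (mod 733)
14^16 = (14^8)^2 ≡ 574^2 = 329476 ≡ 359 (mod 733)
14^32 = (14^16)^2 ≡ 359^2 = 128881 ≡ 606 (mod 733)
14^53 = 14^32 · 14^16 · 14^4 · 14^1 ≡ 606 · 359 · 300 · 14 ≡ 519 (mod 733).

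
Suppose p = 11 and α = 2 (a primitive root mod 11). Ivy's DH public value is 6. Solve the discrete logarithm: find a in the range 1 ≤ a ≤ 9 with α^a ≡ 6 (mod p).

9

Try successive powers of 2 modulo 11:
2^1 ≡ 2
2^2 ≡ 4
2^3 ≡ 8
2^4 ≡ 5
2^5 ≡ 10
2^6 ≡ 9
2^7 ≡ 7
2^8 ≡ 3
2^9 ≡ 6
Found: a = 9.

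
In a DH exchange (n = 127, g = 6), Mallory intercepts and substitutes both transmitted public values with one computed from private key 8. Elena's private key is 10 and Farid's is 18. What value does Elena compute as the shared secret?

74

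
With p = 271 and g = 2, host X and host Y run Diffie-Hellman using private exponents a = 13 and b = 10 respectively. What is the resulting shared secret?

Host Y sends B = g^b mod p = 2^10 mod 271.
2^1 ≡ 2 (mod 271)
2^2 = (2^1)^2 ≡ 2^2 = 4 ≡ 4 (mod 271)
2^4 = (2^2)^2 ≡ 4^2 = 16 ≡ 16 (mod 271)
2^8 = (2^4)^2 ≡ 16^2 = 256 ≡ 256 (mod 271)
2^10 = 2^8 · 2^2 ≡ 256 · 4 ≡ 211 (mod 271).
So B = 211. Host X then computes K = B^a mod p = 211^13 mod 271.
211^1 ≡ 211 (mod 271)
211^2 = (211^1)^2 ≡ 211^2 = 44521 ≡ 77 (mod 271)
211^4 = (211^2)^2 ≡ 77^2 = 5929 ≡ 238 (mod 271)
211^8 = (211^4)^2 ≡ 238^2 = 56644 ≡ 5 (mod 271)
211^13 = 211^8 · 211^4 · 211^1 ≡ 5 · 238 · 211 ≡ 144 (mod 271).

144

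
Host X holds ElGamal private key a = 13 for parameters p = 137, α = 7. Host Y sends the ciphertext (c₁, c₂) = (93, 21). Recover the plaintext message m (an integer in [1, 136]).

79

Shared mask s = c₁^a mod p = 93^13 mod 137.
93^1 ≡ 93 (mod 137)
93^2 = (93^1)^2 ≡ 93^2 = 8649 ≡ 18 (mod 137)
93^4 = (93^2)^2 ≡ 18^2 = 324 ≡ 50 (mod 137)
93^8 = (93^4)^2 ≡ 50^2 = 2500 ≡ 34 (mod 137)
93^13 = 93^8 · 93^4 · 93^1 ≡ 34 · 50 · 93 ≡ 2 (mod 137).
So s = 2; s⁻¹ ≡ 69 (mod 137).
m = c₂ · s⁻¹ mod 137 = 21 · 69 mod 137 = 79.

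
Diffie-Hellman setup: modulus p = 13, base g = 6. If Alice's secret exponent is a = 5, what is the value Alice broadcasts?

2

Public value = 6^5 (mod 13).
6^1 ≡ 6 (mod 13)
6^2 = (6^1)^2 ≡ 6^2 = 36 ≡ 10 (mod 13)
6^4 = (6^2)^2 ≡ 10^2 = 100 ≡ 9 (mod 13)
6^5 = 6^4 · 6^1 ≡ 9 · 6 ≡ 2 (mod 13).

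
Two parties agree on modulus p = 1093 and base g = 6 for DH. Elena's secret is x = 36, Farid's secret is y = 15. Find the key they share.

666

Elena sends A = g^x mod p = 6^36 mod 1093.
6^1 ≡ 6 (mod 1093)
6^2 = (6^1)^2 ≡ 6^2 = 36 ≡ 36 (mod 1093)
6^4 = (6^2)^2 ≡ 36^2 = 1296 ≡ 203 (mod 1093)
6^8 = (6^4)^2 ≡ 203^2 = 41209 ≡ 768 (mod 1093)
6^16 = (6^8)^2 ≡ 768^2 = 589824 ≡ 697 (mod 1093)
6^32 = (6^16)^2 ≡ 697^2 = 485809 ≡ 517 (mod 1093)
6^36 = 6^32 · 6^4 ≡ 517 · 203 ≡ 23 (mod 1093).
So A = 23. Farid then computes K = A^y mod p = 23^15 mod 1093.
23^1 ≡ 23 (mod 1093)
23^2 = (23^1)^2 ≡ 23^2 = 529 ≡ 529 (mod 1093)
23^4 = (23^2)^2 ≡ 529^2 = 279841 ≡ 33 (mod 1093)
23^8 = (23^4)^2 ≡ 33^2 = 1089 ≡ 1089 (mod 1093)
23^15 = 23^8 · 23^4 · 23^2 · 23^1 ≡ 1089 · 33 · 529 · 23 ≡ 666 (mod 1093).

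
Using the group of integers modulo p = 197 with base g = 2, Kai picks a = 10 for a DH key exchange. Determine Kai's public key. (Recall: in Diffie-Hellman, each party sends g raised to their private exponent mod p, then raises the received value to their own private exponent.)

39

Public value = 2^10 mod 197.
2^1 ≡ 2 (mod 197)
2^2 = (2^1)^2 ≡ 2^2 = 4 ≡ 4 (mod 197)
2^4 = (2^2)^2 ≡ 4^2 = 16 ≡ 16 (mod 197)
2^8 = (2^4)^2 ≡ 16^2 = 256 ≡ 59 (mod 197)
2^10 = 2^8 · 2^2 ≡ 59 · 4 ≡ 39 (mod 197).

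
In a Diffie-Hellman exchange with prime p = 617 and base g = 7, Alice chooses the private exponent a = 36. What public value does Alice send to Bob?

438

Public value = 7^36 mod 617.
7^1 ≡ 7 (mod 617)
7^2 = (7^1)^2 ≡ 7^2 = 49 ≡ 49 (mod 617)
7^4 = (7^2)^2 ≡ 49^2 = 2401 ≡ 550 (mod 617)
7^8 = (7^4)^2 ≡ 550^2 = 302500 ≡ 170 (mod 617)
7^16 = (7^8)^2 ≡ 170^2 = 28900 ≡ 518 (mod 617)
7^32 = (7^16)^2 ≡ 518^2 = 268324 ≡ 546 (mod 617)
7^36 = 7^32 · 7^4 ≡ 546 · 550 ≡ 438 (mod 617).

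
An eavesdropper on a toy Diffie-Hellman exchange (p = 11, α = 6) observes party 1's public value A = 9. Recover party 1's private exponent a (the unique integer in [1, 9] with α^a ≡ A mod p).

4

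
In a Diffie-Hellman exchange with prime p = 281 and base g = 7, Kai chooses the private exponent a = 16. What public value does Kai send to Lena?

Public value = 7^16 mod 281.
7^1 ≡ 7 (mod 281)
7^2 = (7^1)^2 ≡ 7^2 = 49 ≡ 49 (mod 281)
7^4 = (7^2)^2 ≡ 49^2 = 2401 ≡ 153 (mod 281)
7^8 = (7^4)^2 ≡ 153^2 = 23409 ≡ 86 (mod 281)
7^16 = (7^8)^2 ≡ 86^2 = 7396 ≡ 90 (mod 281)

90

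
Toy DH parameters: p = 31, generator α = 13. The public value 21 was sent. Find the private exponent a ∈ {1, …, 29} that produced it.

Try successive powers of 13 modulo 31:
13^1 ≡ 13
13^2 ≡ 14
13^3 ≡ 27
13^4 ≡ 10
13^5 ≡ 6
13^6 ≡ 16
13^7 ≡ 22
13^8 ≡ 7
13^9 ≡ 29
13^10 ≡ 5
13^11 ≡ 3
13^12 ≡ 8
13^13 ≡ 11
13^14 ≡ 19
13^15 ≡ 30
13^16 ≡ 18
13^17 ≡ 17
13^18 ≡ 4
13^19 ≡ 21
Found: a = 19.

19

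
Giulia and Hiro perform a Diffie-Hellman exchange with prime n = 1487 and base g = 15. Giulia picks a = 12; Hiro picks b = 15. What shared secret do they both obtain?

757

Giulia sends A = g^a mod n = 15^12 mod 1487.
15^1 ≡ 15 (mod 1487)
15^2 = (15^1)^2 ≡ 15^2 = 225 ≡ 225 (mod 1487)
15^4 = (15^2)^2 ≡ 225^2 = 50625 ≡ 67 (mod 1487)
15^8 = (15^4)^2 ≡ 67^2 = 4489 ≡ 28 (mod 1487)
15^12 = 15^8 · 15^4 ≡ 28 · 67 ≡ 389 (mod 1487).
So A = 389. Hiro then computes K = A^b mod n = 389^15 mod 1487.
389^1 ≡ 389 (mod 1487)
389^2 = (389^1)^2 ≡ 389^2 = 151321 ≡ 1134 (mod 1487)
389^4 = (389^2)^2 ≡ 1134^2 = 1285956 ≡ 1188 (mod 1487)
389^8 = (389^4)^2 ≡ 1188^2 = 1411344 ≡ 181 (mod 1487)
389^15 = 389^8 · 389^4 · 389^2 · 389^1 ≡ 181 · 1188 · 1134 · 389 ≡ 757 (mod 1487).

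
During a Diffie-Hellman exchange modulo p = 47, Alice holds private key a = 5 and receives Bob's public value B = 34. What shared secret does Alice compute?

Shared key K = 34^5 mod 47.
34^1 ≡ 34 (mod 47)
34^2 = (34^1)^2 ≡ 34^2 = 1156 ≡ 28 (mod 47)
34^4 = (34^2)^2 ≡ 28^2 = 784 ≡ 32 (mod 47)
34^5 = 34^4 · 34^1 ≡ 32 · 34 ≡ 7 (mod 47).

7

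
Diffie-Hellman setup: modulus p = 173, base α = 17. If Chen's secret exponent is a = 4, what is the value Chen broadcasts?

Public value = 17^4 mod 173.
17^1 ≡ 17 (mod 173)
17^2 = (17^1)^2 ≡ 17^2 = 289 ≡ 116 (mod 173)
17^4 = (17^2)^2 ≡ 116^2 = 13456 ≡ 135 (mod 173)

135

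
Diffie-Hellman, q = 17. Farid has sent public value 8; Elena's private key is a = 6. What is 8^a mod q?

Shared key K = 8^6 mod 17.
8^1 ≡ 8 (mod 17)
8^2 = (8^1)^2 ≡ 8^2 = 64 ≡ 13 (mod 17)
8^4 = (8^2)^2 ≡ 13^2 = 169 ≡ 16 (mod 17)
8^6 = 8^4 · 8^2 ≡ 16 · 13 ≡ 4 (mod 17).

4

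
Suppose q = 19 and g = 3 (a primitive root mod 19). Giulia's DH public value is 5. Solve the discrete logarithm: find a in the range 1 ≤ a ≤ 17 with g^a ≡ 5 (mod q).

Try successive powers of 3 modulo 19:
3^1 ≡ 3
3^2 ≡ 9
3^3 ≡ 8
3^4 ≡ 5
Found: a = 4.

4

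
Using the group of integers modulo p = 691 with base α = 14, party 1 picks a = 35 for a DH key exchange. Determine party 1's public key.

162

Public value = 14^35 mod 691.
14^1 ≡ 14 (mod 691)
14^2 = (14^1)^2 ≡ 14^2 = 196 ≡ 196 (mod 691)
14^4 = (14^2)^2 ≡ 196^2 = 38416 ≡ 411 (mod 691)
14^8 = (14^4)^2 ≡ 411^2 = 168921 ≡ 317 (mod 691)
14^16 = (14^8)^2 ≡ 317^2 = 100489 ≡ 294 (mod 691)
14^32 = (14^16)^2 ≡ 294^2 = 86436 ≡ 61 (mod 691)
14^35 = 14^32 · 14^2 · 14^1 ≡ 61 · 196 · 14 ≡ 162 (mod 691).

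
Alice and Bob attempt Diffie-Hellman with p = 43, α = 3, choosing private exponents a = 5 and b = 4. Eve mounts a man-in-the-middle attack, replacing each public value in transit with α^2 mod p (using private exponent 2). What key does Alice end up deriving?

Alice receives Eve's public value M = 3^2 mod 43 instead of the honest one.
3^1 ≡ 3 (mod 43)
3^2 = (3^1)^2 ≡ 3^2 = 9 ≡ 9 (mod 43)
So M = 9. Alice computes K = M^5 mod 43.
9^1 ≡ 9 (mod 43)
9^2 = (9^1)^2 ≡ 9^2 = 81 ≡ 38 (mod 43)
9^4 = (9^2)^2 ≡ 38^2 = 1444 ≡ 25 (mod 43)
9^5 = 9^4 · 9^1 ≡ 25 · 9 ≡ 10 (mod 43).

10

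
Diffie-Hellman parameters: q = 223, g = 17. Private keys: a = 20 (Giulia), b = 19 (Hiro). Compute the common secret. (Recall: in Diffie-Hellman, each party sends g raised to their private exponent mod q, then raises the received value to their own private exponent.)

33

Hiro sends B = g^b mod q = 17^19 mod 223.
17^1 ≡ 17 (mod 223)
17^2 = (17^1)^2 ≡ 17^2 = 289 ≡ 66 (mod 223)
17^4 = (17^2)^2 ≡ 66^2 = 4356 ≡ 119 (mod 223)
17^8 = (17^4)^2 ≡ 119^2 = 14161 ≡ 112 (mod 223)
17^16 = (17^8)^2 ≡ 112^2 = 12544 ≡ 56 (mod 223)
17^19 = 17^16 · 17^2 · 17^1 ≡ 56 · 66 · 17 ≡ 169 (mod 223).
So B = 169. Giulia then computes K = B^a mod q = 169^20 mod 223.
169^1 ≡ 169 (mod 223)
169^2 = (169^1)^2 ≡ 169^2 = 28561 ≡ 17 (mod 223)
169^4 = (169^2)^2 ≡ 17^2 = 289 ≡ 66 (mod 223)
169^8 = (169^4)^2 ≡ 66^2 = 4356 ≡ 119 (mod 223)
169^16 = (169^8)^2 ≡ 119^2 = 14161 ≡ 112 (mod 223)
169^20 = 169^16 · 169^4 ≡ 112 · 66 ≡ 33 (mod 223).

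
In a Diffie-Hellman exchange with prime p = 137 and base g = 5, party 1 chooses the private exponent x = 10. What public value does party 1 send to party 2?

128

Public value = 5^10 (mod 137).
5^1 ≡ 5 (mod 137)
5^2 = (5^1)^2 ≡ 5^2 = 25 ≡ 25 (mod 137)
5^4 = (5^2)^2 ≡ 25^2 = 625 ≡ 77 (mod 137)
5^8 = (5^4)^2 ≡ 77^2 = 5929 ≡ 38 (mod 137)
5^10 = 5^8 · 5^2 ≡ 38 · 25 ≡ 128 (mod 137).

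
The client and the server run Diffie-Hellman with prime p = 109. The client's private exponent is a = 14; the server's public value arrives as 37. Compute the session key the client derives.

83

Shared key K = 37^14 mod 109.
37^1 ≡ 37 (mod 109)
37^2 = (37^1)^2 ≡ 37^2 = 1369 ≡ 61 (mod 109)
37^4 = (37^2)^2 ≡ 61^2 = 3721 ≡ 15 (mod 109)
37^8 = (37^4)^2 ≡ 15^2 = 225 ≡ 7 (mod 109)
37^14 = 37^8 · 37^4 · 37^2 ≡ 7 · 15 · 61 ≡ 83 (mod 109).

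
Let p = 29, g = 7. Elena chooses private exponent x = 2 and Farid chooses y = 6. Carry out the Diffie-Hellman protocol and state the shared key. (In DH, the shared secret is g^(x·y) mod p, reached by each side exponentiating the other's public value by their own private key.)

16

Elena sends A = g^x mod p = 7^2 mod 29.
7^1 ≡ 7 (mod 29)
7^2 = (7^1)^2 ≡ 7^2 = 49 ≡ 20 (mod 29)
So A = 20. Farid then computes K = A^y mod p = 20^6 mod 29.
20^1 ≡ 20 (mod 29)
20^2 = (20^1)^2 ≡ 20^2 = 400 ≡ 23 (mod 29)
20^4 = (20^2)^2 ≡ 23^2 = 529 ≡ 7 (mod 29)
20^6 = 20^4 · 20^2 ≡ 7 · 23 ≡ 16 (mod 29).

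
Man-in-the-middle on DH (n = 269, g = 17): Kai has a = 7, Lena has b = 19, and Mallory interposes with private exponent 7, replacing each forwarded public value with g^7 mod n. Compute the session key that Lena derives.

174

Lena receives Mallory's public value M = 17^7 mod 269 instead of the honest one.
17^1 ≡ 17 (mod 269)
17^2 = (17^1)^2 ≡ 17^2 = 289 ≡ 20 (mod 269)
17^4 = (17^2)^2 ≡ 20^2 = 400 ≡ 131 (mod 269)
17^7 = 17^4 · 17^2 · 17^1 ≡ 131 · 20 · 17 ≡ 155 (mod 269).
So M = 155. Lena computes K = M^19 mod 269.
155^1 ≡ 155 (mod 269)
155^2 = (155^1)^2 ≡ 155^2 = 24025 ≡ 84 (mod 269)
155^4 = (155^2)^2 ≡ 84^2 = 7056 ≡ 62 (mod 269)
155^8 = (155^4)^2 ≡ 62^2 = 3844 ≡ 78 (mod 269)
155^16 = (155^8)^2 ≡ 78^2 = 6084 ≡ 166 (mod 269)
155^19 = 155^16 · 155^2 · 155^1 ≡ 166 · 84 · 155 ≡ 174 (mod 269).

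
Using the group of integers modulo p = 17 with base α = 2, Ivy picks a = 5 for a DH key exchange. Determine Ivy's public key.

Public value = 2^{5} \pmod{17}.
2^1 ≡ 2 (mod 17)
2^2 = (2^1)^2 ≡ 2^2 = 4 ≡ 4 (mod 17)
2^4 = (2^2)^2 ≡ 4^2 = 16 ≡ 16 (mod 17)
2^5 = 2^4 · 2^1 ≡ 16 · 2 ≡ 15 (mod 17).

15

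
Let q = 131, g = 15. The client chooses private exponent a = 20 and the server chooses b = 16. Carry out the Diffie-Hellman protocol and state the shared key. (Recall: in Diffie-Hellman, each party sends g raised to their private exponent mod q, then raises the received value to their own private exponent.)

45

The client sends A = g^a mod q = 15^20 mod 131.
15^1 ≡ 15 (mod 131)
15^2 = (15^1)^2 ≡ 15^2 = 225 ≡ 94 (mod 131)
15^4 = (15^2)^2 ≡ 94^2 = 8836 ≡ 59 (mod 131)
15^8 = (15^4)^2 ≡ 59^2 = 3481 ≡ 75 (mod 131)
15^16 = (15^8)^2 ≡ 75^2 = 5625 ≡ 123 (mod 131)
15^20 = 15^16 · 15^4 ≡ 123 · 59 ≡ 52 (mod 131).
So A = 52. The server then computes K = A^b mod q = 52^16 mod 131.
52^1 ≡ 52 (mod 131)
52^2 = (52^1)^2 ≡ 52^2 = 2704 ≡ 84 (mod 131)
52^4 = (52^2)^2 ≡ 84^2 = 7056 ≡ 113 (mod 131)
52^8 = (52^4)^2 ≡ 113^2 = 12769 ≡ 62 (mod 131)
52^16 = (52^8)^2 ≡ 62^2 = 3844 ≡ 45 (mod 131)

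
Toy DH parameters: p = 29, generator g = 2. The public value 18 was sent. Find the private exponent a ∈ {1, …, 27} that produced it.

Try successive powers of 2 modulo 29:
2^1 ≡ 2
2^2 ≡ 4
2^3 ≡ 8
2^4 ≡ 16
2^5 ≡ 3
2^6 ≡ 6
2^7 ≡ 12
2^8 ≡ 24
2^9 ≡ 19
2^10 ≡ 9
2^11 ≡ 18
Found: a = 11.

11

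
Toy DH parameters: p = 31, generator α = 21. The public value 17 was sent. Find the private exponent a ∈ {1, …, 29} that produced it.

23

Try successive powers of 21 modulo 31:
21^1 ≡ 21
21^2 ≡ 7
21^3 ≡ 23
21^4 ≡ 18
21^5 ≡ 6
21^6 ≡ 2
21^7 ≡ 11
21^8 ≡ 14
21^9 ≡ 15
21^10 ≡ 5
21^11 ≡ 12
21^12 ≡ 4
21^13 ≡ 22
21^14 ≡ 28
21^15 ≡ 30
21^16 ≡ 10
21^17 ≡ 24
21^18 ≡ 8
21^19 ≡ 13
21^20 ≡ 25
21^21 ≡ 29
21^22 ≡ 20
21^23 ≡ 17
Found: a = 23.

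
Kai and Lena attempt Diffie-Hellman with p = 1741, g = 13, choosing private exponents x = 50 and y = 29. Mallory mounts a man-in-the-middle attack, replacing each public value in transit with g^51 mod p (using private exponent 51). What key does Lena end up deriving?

1740

Lena receives Mallory's public value M = 13^51 mod 1741 instead of the honest one.
13^1 ≡ 13 (mod 1741)
13^2 = (13^1)^2 ≡ 13^2 = 169 ≡ 169 (mod 1741)
13^4 = (13^2)^2 ≡ 169^2 = 28561 ≡ 705 (mod 1741)
13^8 = (13^4)^2 ≡ 705^2 = 497025 ≡ 840 (mod 1741)
13^16 = (13^8)^2 ≡ 840^2 = 705600 ≡ 495 (mod 1741)
13^32 = (13^16)^2 ≡ 495^2 = 245025 ≡ 1285 (mod 1741)
13^51 = 13^32 · 13^16 · 13^2 · 13^1 ≡ 1285 · 495 · 169 · 13 ≡ 1341 (mod 1741).
So M = 1341. Lena computes K = M^29 mod 1741.
1341^1 ≡ 1341 (mod 1741)
1341^2 = (1341^1)^2 ≡ 1341^2 = 1798281 ≡ 1569 (mod 1741)
1341^4 = (1341^2)^2 ≡ 1569^2 = 2461761 ≡ 1728 (mod 1741)
1341^8 = (1341^4)^2 ≡ 1728^2 = 2985984 ≡ 169 (mod 1741)
1341^16 = (1341^8)^2 ≡ 169^2 = 28561 ≡ 705 (mod 1741)
1341^29 = 1341^16 · 1341^8 · 1341^4 · 1341^1 ≡ 705 · 169 · 1728 · 1341 ≡ 1740 (mod 1741).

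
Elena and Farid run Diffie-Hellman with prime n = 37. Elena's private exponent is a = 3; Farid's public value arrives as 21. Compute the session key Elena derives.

Shared key K = 21^3 mod 37.
21^1 ≡ 21 (mod 37)
21^2 = (21^1)^2 ≡ 21^2 = 441 ≡ 34 (mod 37)
21^3 = 21^2 · 21^1 ≡ 34 · 21 ≡ 11 (mod 37).

11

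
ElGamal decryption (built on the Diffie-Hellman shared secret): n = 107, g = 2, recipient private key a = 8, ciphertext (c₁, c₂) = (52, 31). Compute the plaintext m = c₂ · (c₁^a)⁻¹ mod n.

32

Shared mask s = c₁^a mod n = 52^8 mod 107.
52^1 ≡ 52 (mod 107)
52^2 = (52^1)^2 ≡ 52^2 = 2704 ≡ 29 (mod 107)
52^4 = (52^2)^2 ≡ 29^2 = 841 ≡ 92 (mod 107)
52^8 = (52^4)^2 ≡ 92^2 = 8464 ≡ 11 (mod 107)
So s = 11; s⁻¹ ≡ 39 (mod 107).
m = c₂ · s⁻¹ mod 107 = 31 · 39 mod 107 = 32.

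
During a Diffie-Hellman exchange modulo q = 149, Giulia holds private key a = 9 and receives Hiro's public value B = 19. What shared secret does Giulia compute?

125

Shared key K = 19^9 mod 149.
19^1 ≡ 19 (mod 149)
19^2 = (19^1)^2 ≡ 19^2 = 361 ≡ 63 (mod 149)
19^4 = (19^2)^2 ≡ 63^2 = 3969 ≡ 95 (mod 149)
19^8 = (19^4)^2 ≡ 95^2 = 9025 ≡ 85 (mod 149)
19^9 = 19^8 · 19^1 ≡ 85 · 19 ≡ 125 (mod 149).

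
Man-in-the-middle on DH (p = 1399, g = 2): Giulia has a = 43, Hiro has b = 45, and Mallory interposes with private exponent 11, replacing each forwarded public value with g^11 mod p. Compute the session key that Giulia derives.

Giulia receives Mallory's public value M = 2^11 mod 1399 instead of the honest one.
2^1 ≡ 2 (mod 1399)
2^2 = (2^1)^2 ≡ 2^2 = 4 ≡ 4 (mod 1399)
2^4 = (2^2)^2 ≡ 4^2 = 16 ≡ 16 (mod 1399)
2^8 = (2^4)^2 ≡ 16^2 = 256 ≡ 256 (mod 1399)
2^11 = 2^8 · 2^2 · 2^1 ≡ 256 · 4 · 2 ≡ 649 (mod 1399).
So M = 649. Giulia computes K = M^43 mod 1399.
649^1 ≡ 649 (mod 1399)
649^2 = (649^1)^2 ≡ 649^2 = 421201 ≡ 102 (mod 1399)
649^4 = (649^2)^2 ≡ 102^2 = 10404 ≡ 611 (mod 1399)
649^8 = (649^4)^2 ≡ 611^2 = 373321 ≡ 1187 (mod 1399)
649^16 = (649^8)^2 ≡ 1187^2 = 1408969 ≡ 176 (mod 1399)
649^32 = (649^16)^2 ≡ 176^2 = 30976 ≡ 198 (mod 1399)
649^43 = 649^32 · 649^8 · 649^2 · 649^1 ≡ 198 · 1187 · 102 · 649 ≡ 128 (mod 1399).

128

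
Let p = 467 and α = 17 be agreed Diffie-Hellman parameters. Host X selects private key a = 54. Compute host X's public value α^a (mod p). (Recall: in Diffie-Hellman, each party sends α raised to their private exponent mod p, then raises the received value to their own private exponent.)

Public value = 17^54 (mod 467).
17^1 ≡ 17 (mod 467)
17^2 = (17^1)^2 ≡ 17^2 = 289 ≡ 289 (mod 467)
17^4 = (17^2)^2 ≡ 289^2 = 83521 ≡ 395 (mod 467)
17^8 = (17^4)^2 ≡ 395^2 = 156025 ≡ 47 (mod 467)
17^16 = (17^8)^2 ≡ 47^2 = 2209 ≡ 341 (mod 467)
17^32 = (17^16)^2 ≡ 341^2 = 116281 ≡ 465 (mod 467)
17^54 = 17^32 · 17^16 · 17^4 · 17^2 ≡ 465 · 341 · 395 · 289 ≡ 327 (mod 467).

327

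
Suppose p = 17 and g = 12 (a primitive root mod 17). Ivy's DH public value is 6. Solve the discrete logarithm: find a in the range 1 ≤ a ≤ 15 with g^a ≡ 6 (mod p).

11

Try successive powers of 12 modulo 17:
12^1 ≡ 12
12^2 ≡ 8
12^3 ≡ 11
12^4 ≡ 13
12^5 ≡ 3
12^6 ≡ 2
12^7 ≡ 7
12^8 ≡ 16
12^9 ≡ 5
12^10 ≡ 9
12^11 ≡ 6
Found: a = 11.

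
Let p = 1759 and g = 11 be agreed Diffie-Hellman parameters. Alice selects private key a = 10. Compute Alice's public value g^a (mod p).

Public value = 11^10 (mod 1759).
11^1 ≡ 11 (mod 1759)
11^2 = (11^1)^2 ≡ 11^2 = 121 ≡ 121 (mod 1759)
11^4 = (11^2)^2 ≡ 121^2 = 14641 ≡ 569 (mod 1759)
11^8 = (11^4)^2 ≡ 569^2 = 323761 ≡ 105 (mod 1759)
11^10 = 11^8 · 11^2 ≡ 105 · 121 ≡ 392 (mod 1759).

392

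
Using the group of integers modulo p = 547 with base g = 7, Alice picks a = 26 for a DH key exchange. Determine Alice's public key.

360

Public value = 7^26 (mod 547).
7^1 ≡ 7 (mod 547)
7^2 = (7^1)^2 ≡ 7^2 = 49 ≡ 49 (mod 547)
7^4 = (7^2)^2 ≡ 49^2 = 2401 ≡ 213 (mod 547)
7^8 = (7^4)^2 ≡ 213^2 = 45369 ≡ 515 (mod 547)
7^16 = (7^8)^2 ≡ 515^2 = 265225 ≡ 477 (mod 547)
7^26 = 7^16 · 7^8 · 7^2 ≡ 477 · 515 · 49 ≡ 360 (mod 547).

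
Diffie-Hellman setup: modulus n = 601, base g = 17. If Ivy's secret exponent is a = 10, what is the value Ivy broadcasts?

Public value = 17^10 (mod 601).
17^1 ≡ 17 (mod 601)
17^2 = (17^1)^2 ≡ 17^2 = 289 ≡ 289 (mod 601)
17^4 = (17^2)^2 ≡ 289^2 = 83521 ≡ 583 (mod 601)
17^8 = (17^4)^2 ≡ 583^2 = 339889 ≡ 324 (mod 601)
17^10 = 17^8 · 17^2 ≡ 324 · 289 ≡ 481 (mod 601).

481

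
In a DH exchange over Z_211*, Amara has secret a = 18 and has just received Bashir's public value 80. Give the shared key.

109

Shared key K = 80^18 mod 211.
80^1 ≡ 80 (mod 211)
80^2 = (80^1)^2 ≡ 80^2 = 6400 ≡ 70 (mod 211)
80^4 = (80^2)^2 ≡ 70^2 = 4900 ≡ 47 (mod 211)
80^8 = (80^4)^2 ≡ 47^2 = 2209 ≡ 99 (mod 211)
80^16 = (80^8)^2 ≡ 99^2 = 9801 ≡ 95 (mod 211)
80^18 = 80^16 · 80^2 ≡ 95 · 70 ≡ 109 (mod 211).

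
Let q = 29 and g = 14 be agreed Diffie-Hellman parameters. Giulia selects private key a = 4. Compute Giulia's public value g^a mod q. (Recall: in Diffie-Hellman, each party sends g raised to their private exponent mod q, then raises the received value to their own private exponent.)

20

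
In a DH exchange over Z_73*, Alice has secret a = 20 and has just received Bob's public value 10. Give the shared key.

Shared key K = 10^20 mod 73.
10^1 ≡ 10 (mod 73)
10^2 = (10^1)^2 ≡ 10^2 = 100 ≡ 27 (mod 73)
10^4 = (10^2)^2 ≡ 27^2 = 729 ≡ 72 (mod 73)
10^8 = (10^4)^2 ≡ 72^2 = 5184 ≡ 1 (mod 73)
10^16 = (10^8)^2 ≡ 1^2 = 1 ≡ 1 (mod 73)
10^20 = 10^16 · 10^4 ≡ 1 · 72 ≡ 72 (mod 73).

72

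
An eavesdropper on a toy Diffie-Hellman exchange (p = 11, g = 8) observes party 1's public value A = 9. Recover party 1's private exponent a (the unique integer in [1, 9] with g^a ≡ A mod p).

2

Try successive powers of 8 modulo 11:
8^1 ≡ 8
8^2 ≡ 9
Found: a = 2.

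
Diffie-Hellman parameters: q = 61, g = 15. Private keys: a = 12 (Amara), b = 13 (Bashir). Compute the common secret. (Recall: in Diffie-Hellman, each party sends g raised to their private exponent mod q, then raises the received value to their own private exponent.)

34

Amara sends A = g^a mod q = 15^12 mod 61.
15^1 ≡ 15 (mod 61)
15^2 = (15^1)^2 ≡ 15^2 = 225 ≡ 42 (mod 61)
15^4 = (15^2)^2 ≡ 42^2 = 1764 ≡ 56 (mod 61)
15^8 = (15^4)^2 ≡ 56^2 = 3136 ≡ 25 (mod 61)
15^12 = 15^8 · 15^4 ≡ 25 · 56 ≡ 58 (mod 61).
So A = 58. Bashir then computes K = A^b mod q = 58^13 mod 61.
58^1 ≡ 58 (mod 61)
58^2 = (58^1)^2 ≡ 58^2 = 3364 ≡ 9 (mod 61)
58^4 = (58^2)^2 ≡ 9^2 = 81 ≡ 20 (mod 61)
58^8 = (58^4)^2 ≡ 20^2 = 400 ≡ 34 (mod 61)
58^13 = 58^8 · 58^4 · 58^1 ≡ 34 · 20 · 58 ≡ 34 (mod 61).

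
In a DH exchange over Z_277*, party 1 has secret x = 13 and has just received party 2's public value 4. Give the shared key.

Shared key K = 4^13 mod 277.
4^1 ≡ 4 (mod 277)
4^2 = (4^1)^2 ≡ 4^2 = 16 ≡ 16 (mod 277)
4^4 = (4^2)^2 ≡ 16^2 = 256 ≡ 256 (mod 277)
4^8 = (4^4)^2 ≡ 256^2 = 65536 ≡ 164 (mod 277)
4^13 = 4^8 · 4^4 · 4^1 ≡ 164 · 256 · 4 ≡ 74 (mod 277).

74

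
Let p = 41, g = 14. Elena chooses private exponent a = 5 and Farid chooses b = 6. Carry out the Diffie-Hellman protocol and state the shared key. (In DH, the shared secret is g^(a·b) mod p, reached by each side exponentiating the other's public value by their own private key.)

9

Farid sends B = g^b mod p = 14^6 mod 41.
14^1 ≡ 14 (mod 41)
14^2 = (14^1)^2 ≡ 14^2 = 196 ≡ 32 (mod 41)
14^4 = (14^2)^2 ≡ 32^2 = 1024 ≡ 40 (mod 41)
14^6 = 14^4 · 14^2 ≡ 40 · 32 ≡ 9 (mod 41).
So B = 9. Elena then computes K = B^a mod p = 9^5 mod 41.
9^1 ≡ 9 (mod 41)
9^2 = (9^1)^2 ≡ 9^2 = 81 ≡ 40 (mod 41)
9^4 = (9^2)^2 ≡ 40^2 = 1600 ≡ 1 (mod 41)
9^5 = 9^4 · 9^1 ≡ 1 · 9 ≡ 9 (mod 41).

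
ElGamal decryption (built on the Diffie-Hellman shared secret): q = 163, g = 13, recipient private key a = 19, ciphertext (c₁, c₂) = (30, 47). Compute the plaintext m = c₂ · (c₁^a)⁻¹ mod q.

Shared mask s = c₁^a mod q = 30^19 mod 163.
30^1 ≡ 30 (mod 163)
30^2 = (30^1)^2 ≡ 30^2 = 900 ≡ 85 (mod 163)
30^4 = (30^2)^2 ≡ 85^2 = 7225 ≡ 53 (mod 163)
30^8 = (30^4)^2 ≡ 53^2 = 2809 ≡ 38 (mod 163)
30^16 = (30^8)^2 ≡ 38^2 = 1444 ≡ 140 (mod 163)
30^19 = 30^16 · 30^2 · 30^1 ≡ 140 · 85 · 30 ≡ 30 (mod 163).
So s = 30; s⁻¹ ≡ 125 (mod 163).
m = c₂ · s⁻¹ mod 163 = 47 · 125 mod 163 = 7.

7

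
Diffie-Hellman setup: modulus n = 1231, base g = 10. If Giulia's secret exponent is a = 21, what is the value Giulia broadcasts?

Public value = 10^21 mod 1231.
10^1 ≡ 10 (mod 1231)
10^2 = (10^1)^2 ≡ 10^2 = 100 ≡ 100 (mod 1231)
10^4 = (10^2)^2 ≡ 100^2 = 10000 ≡ 152 (mod 1231)
10^8 = (10^4)^2 ≡ 152^2 = 23104 ≡ 946 (mod 1231)
10^16 = (10^8)^2 ≡ 946^2 = 894916 ≡ 1210 (mod 1231)
10^21 = 10^16 · 10^4 · 10^1 ≡ 1210 · 152 · 10 ≡ 86 (mod 1231).

86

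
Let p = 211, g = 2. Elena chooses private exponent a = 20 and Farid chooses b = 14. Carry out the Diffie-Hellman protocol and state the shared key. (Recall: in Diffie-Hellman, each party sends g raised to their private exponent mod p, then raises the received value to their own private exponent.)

Elena sends A = g^a mod p = 2^20 mod 211.
2^1 ≡ 2 (mod 211)
2^2 = (2^1)^2 ≡ 2^2 = 4 ≡ 4 (mod 211)
2^4 = (2^2)^2 ≡ 4^2 = 16 ≡ 16 (mod 211)
2^8 = (2^4)^2 ≡ 16^2 = 256 ≡ 45 (mod 211)
2^16 = (2^8)^2 ≡ 45^2 = 2025 ≡ 126 (mod 211)
2^20 = 2^16 · 2^4 ≡ 126 · 16 ≡ 117 (mod 211).
So A = 117. Farid then computes K = A^b mod p = 117^14 mod 211.
117^1 ≡ 117 (mod 211)
117^2 = (117^1)^2 ≡ 117^2 = 13689 ≡ 185 (mod 211)
117^4 = (117^2)^2 ≡ 185^2 = 34225 ≡ 43 (mod 211)
117^8 = (117^4)^2 ≡ 43^2 = 1849 ≡ 161 (mod 211)
117^14 = 117^8 · 117^4 · 117^2 ≡ 161 · 43 · 185 ≡ 196 (mod 211).

196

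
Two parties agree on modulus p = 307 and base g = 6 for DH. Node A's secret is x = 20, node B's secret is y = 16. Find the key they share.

Node B sends B = g^y mod p = 6^16 mod 307.
6^1 ≡ 6 (mod 307)
6^2 = (6^1)^2 ≡ 6^2 = 36 ≡ 36 (mod 307)
6^4 = (6^2)^2 ≡ 36^2 = 1296 ≡ 68 (mod 307)
6^8 = (6^4)^2 ≡ 68^2 = 4624 ≡ 19 (mod 307)
6^16 = (6^8)^2 ≡ 19^2 = 361 ≡ 54 (mod 307)
So B = 54. Node A then computes K = B^x mod p = 54^20 mod 307.
54^1 ≡ 54 (mod 307)
54^2 = (54^1)^2 ≡ 54^2 = 2916 ≡ 153 (mod 307)
54^4 = (54^2)^2 ≡ 153^2 = 23409 ≡ 77 (mod 307)
54^8 = (54^4)^2 ≡ 77^2 = 5929 ≡ 96 (mod 307)
54^16 = (54^8)^2 ≡ 96^2 = 9216 ≡ 6 (mod 307)
54^20 = 54^16 · 54^4 ≡ 6 · 77 ≡ 155 (mod 307).

155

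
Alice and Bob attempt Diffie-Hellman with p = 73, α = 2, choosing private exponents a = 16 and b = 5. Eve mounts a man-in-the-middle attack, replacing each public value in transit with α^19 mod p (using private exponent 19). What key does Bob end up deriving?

32

Bob receives Eve's public value M = 2^19 mod 73 instead of the honest one.
2^1 ≡ 2 (mod 73)
2^2 = (2^1)^2 ≡ 2^2 = 4 ≡ 4 (mod 73)
2^4 = (2^2)^2 ≡ 4^2 = 16 ≡ 16 (mod 73)
2^8 = (2^4)^2 ≡ 16^2 = 256 ≡ 37 (mod 73)
2^16 = (2^8)^2 ≡ 37^2 = 1369 ≡ 55 (mod 73)
2^19 = 2^16 · 2^2 · 2^1 ≡ 55 · 4 · 2 ≡ 2 (mod 73).
So M = 2. Bob computes K = M^5 mod 73.
2^1 ≡ 2 (mod 73)
2^2 = (2^1)^2 ≡ 2^2 = 4 ≡ 4 (mod 73)
2^4 = (2^2)^2 ≡ 4^2 = 16 ≡ 16 (mod 73)
2^5 = 2^4 · 2^1 ≡ 16 · 2 ≡ 32 (mod 73).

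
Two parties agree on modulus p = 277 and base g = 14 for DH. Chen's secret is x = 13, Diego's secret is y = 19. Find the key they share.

Diego sends B = g^y mod p = 14^19 mod 277.
14^1 ≡ 14 (mod 277)
14^2 = (14^1)^2 ≡ 14^2 = 196 ≡ 196 (mod 277)
14^4 = (14^2)^2 ≡ 196^2 = 38416 ≡ 190 (mod 277)
14^8 = (14^4)^2 ≡ 190^2 = 36100 ≡ 90 (mod 277)
14^16 = (14^8)^2 ≡ 90^2 = 8100 ≡ 67 (mod 277)
14^19 = 14^16 · 14^2 · 14^1 ≡ 67 · 196 · 14 ≡ 197 (mod 277).
So B = 197. Chen then computes K = B^x mod p = 197^13 mod 277.
197^1 ≡ 197 (mod 277)
197^2 = (197^1)^2 ≡ 197^2 = 38809 ≡ 29 (mod 277)
197^4 = (197^2)^2 ≡ 29^2 = 841 ≡ 10 (mod 277)
197^8 = (197^4)^2 ≡ 10^2 = 100 ≡ 100 (mod 277)
197^13 = 197^8 · 197^4 · 197^1 ≡ 100 · 10 · 197 ≡ 53 (mod 277).

53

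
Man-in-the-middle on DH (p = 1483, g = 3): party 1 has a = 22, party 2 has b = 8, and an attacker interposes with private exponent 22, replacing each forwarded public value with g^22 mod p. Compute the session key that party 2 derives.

Party 2 receives an attacker's public value M = 3^22 mod 1483 instead of the honest one.
3^1 ≡ 3 (mod 1483)
3^2 = (3^1)^2 ≡ 3^2 = 9 ≡ 9 (mod 1483)
3^4 = (3^2)^2 ≡ 9^2 = 81 ≡ 81 (mod 1483)
3^8 = (3^4)^2 ≡ 81^2 = 6561 ≡ 629 (mod 1483)
3^16 = (3^8)^2 ≡ 629^2 = 395641 ≡ 1163 (mod 1483)
3^22 = 3^16 · 3^4 · 3^2 ≡ 1163 · 81 · 9 ≡ 1034 (mod 1483).
So M = 1034. Party 2 computes K = M^8 mod 1483.
1034^1 ≡ 1034 (mod 1483)
1034^2 = (1034^1)^2 ≡ 1034^2 = 1069156 ≡ 1396 (mod 1483)
1034^4 = (1034^2)^2 ≡ 1396^2 = 1948816 ≡ 154 (mod 1483)
1034^8 = (1034^4)^2 ≡ 154^2 = 23716 ≡ 1471 (mod 1483)

1471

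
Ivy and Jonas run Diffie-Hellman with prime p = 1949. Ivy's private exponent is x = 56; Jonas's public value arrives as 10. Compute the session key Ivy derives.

Shared key K = 10^56 mod 1949.
10^1 ≡ 10 (mod 1949)
10^2 = (10^1)^2 ≡ 10^2 = 100 ≡ 100 (mod 1949)
10^4 = (10^2)^2 ≡ 100^2 = 10000 ≡ 255 (mod 1949)
10^8 = (10^4)^2 ≡ 255^2 = 65025 ≡ 708 (mod 1949)
10^16 = (10^8)^2 ≡ 708^2 = 501264 ≡ 371 (mod 1949)
10^32 = (10^16)^2 ≡ 371^2 = 137641 ≡ 1211 (mod 1949)
10^56 = 10^32 · 10^16 · 10^8 ≡ 1211 · 371 · 708 ≡ 505 (mod 1949).

505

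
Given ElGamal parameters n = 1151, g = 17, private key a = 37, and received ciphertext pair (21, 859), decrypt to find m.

Shared mask s = c₁^a mod n = 21^37 mod 1151.
21^1 ≡ 21 (mod 1151)
21^2 = (21^1)^2 ≡ 21^2 = 441 ≡ 441 (mod 1151)
21^4 = (21^2)^2 ≡ 441^2 = 194481 ≡ 1113 (mod 1151)
21^8 = (21^4)^2 ≡ 1113^2 = 1238769 ≡ 293 (mod 1151)
21^16 = (21^8)^2 ≡ 293^2 = 85849 ≡ 675 (mod 1151)
21^32 = (21^16)^2 ≡ 675^2 = 455625 ≡ 980 (mod 1151)
21^37 = 21^32 · 21^4 · 21^1 ≡ 980 · 1113 · 21 ≡ 640 (mod 1151).
So s = 640; s⁻¹ ≡ 232 (mod 1151).
m = c₂ · s⁻¹ mod 1151 = 859 · 232 mod 1151 = 165.

165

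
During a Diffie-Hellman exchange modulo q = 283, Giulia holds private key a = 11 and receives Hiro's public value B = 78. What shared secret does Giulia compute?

Shared key K = 78^11 mod 283.
78^1 ≡ 78 (mod 283)
78^2 = (78^1)^2 ≡ 78^2 = 6084 ≡ 141 (mod 283)
78^4 = (78^2)^2 ≡ 141^2 = 19881 ≡ 71 (mod 283)
78^8 = (78^4)^2 ≡ 71^2 = 5041 ≡ 230 (mod 283)
78^11 = 78^8 · 78^2 · 78^1 ≡ 230 · 141 · 78 ≡ 86 (mod 283).

86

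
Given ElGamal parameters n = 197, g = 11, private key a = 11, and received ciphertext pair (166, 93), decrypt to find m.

Shared mask s = c₁^a mod n = 166^11 mod 197.
166^1 ≡ 166 (mod 197)
166^2 = (166^1)^2 ≡ 166^2 = 27556 ≡ 173 (mod 197)
166^4 = (166^2)^2 ≡ 173^2 = 29929 ≡ 182 (mod 197)
166^8 = (166^4)^2 ≡ 182^2 = 33124 ≡ 28 (mod 197)
166^11 = 166^8 · 166^2 · 166^1 ≡ 28 · 173 · 166 ≡ 147 (mod 197).
So s = 147; s⁻¹ ≡ 130 (mod 197).
m = c₂ · s⁻¹ mod 197 = 93 · 130 mod 197 = 73.

73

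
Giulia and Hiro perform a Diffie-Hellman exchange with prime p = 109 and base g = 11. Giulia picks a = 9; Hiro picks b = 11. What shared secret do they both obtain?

101

Giulia sends A = g^a mod p = 11^9 mod 109.
11^1 ≡ 11 (mod 109)
11^2 = (11^1)^2 ≡ 11^2 = 121 ≡ 12 (mod 109)
11^4 = (11^2)^2 ≡ 12^2 = 144 ≡ 35 (mod 109)
11^8 = (11^4)^2 ≡ 35^2 = 1225 ≡ 26 (mod 109)
11^9 = 11^8 · 11^1 ≡ 26 · 11 ≡ 68 (mod 109).
So A = 68. Hiro then computes K = A^b mod p = 68^11 mod 109.
68^1 ≡ 68 (mod 109)
68^2 = (68^1)^2 ≡ 68^2 = 4624 ≡ 46 (mod 109)
68^4 = (68^2)^2 ≡ 46^2 = 2116 ≡ 45 (mod 109)
68^8 = (68^4)^2 ≡ 45^2 = 2025 ≡ 63 (mod 109)
68^11 = 68^8 · 68^2 · 68^1 ≡ 63 · 46 · 68 ≡ 101 (mod 109).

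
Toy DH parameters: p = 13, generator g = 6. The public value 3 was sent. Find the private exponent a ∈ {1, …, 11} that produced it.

8

Try successive powers of 6 modulo 13:
6^1 ≡ 6
6^2 ≡ 10
6^3 ≡ 8
6^4 ≡ 9
6^5 ≡ 2
6^6 ≡ 12
6^7 ≡ 7
6^8 ≡ 3
Found: a = 8.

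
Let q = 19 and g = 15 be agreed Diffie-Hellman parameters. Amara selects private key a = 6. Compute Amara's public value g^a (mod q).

Public value = 15^6 (mod 19).
15^1 ≡ 15 (mod 19)
15^2 = (15^1)^2 ≡ 15^2 = 225 ≡ 16 (mod 19)
15^4 = (15^2)^2 ≡ 16^2 = 256 ≡ 9 (mod 19)
15^6 = 15^4 · 15^2 ≡ 9 · 16 ≡ 11 (mod 19).

11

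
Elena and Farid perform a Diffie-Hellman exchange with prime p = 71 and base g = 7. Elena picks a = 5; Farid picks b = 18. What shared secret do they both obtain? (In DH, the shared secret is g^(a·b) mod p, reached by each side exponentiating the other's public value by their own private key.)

37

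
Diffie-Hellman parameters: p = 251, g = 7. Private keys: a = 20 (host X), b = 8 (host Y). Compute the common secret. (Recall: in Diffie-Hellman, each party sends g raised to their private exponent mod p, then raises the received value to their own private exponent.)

91

Host Y sends B = g^b mod p = 7^8 mod 251.
7^1 ≡ 7 (mod 251)
7^2 = (7^1)^2 ≡ 7^2 = 49 ≡ 49 (mod 251)
7^4 = (7^2)^2 ≡ 49^2 = 2401 ≡ 142 (mod 251)
7^8 = (7^4)^2 ≡ 142^2 = 20164 ≡ 84 (mod 251)
So B = 84. Host X then computes K = B^a mod p = 84^20 mod 251.
84^1 ≡ 84 (mod 251)
84^2 = (84^1)^2 ≡ 84^2 = 7056 ≡ 28 (mod 251)
84^4 = (84^2)^2 ≡ 28^2 = 784 ≡ 31 (mod 251)
84^8 = (84^4)^2 ≡ 31^2 = 961 ≡ 208 (mod 251)
84^16 = (84^8)^2 ≡ 208^2 = 43264 ≡ 92 (mod 251)
84^20 = 84^16 · 84^4 ≡ 92 · 31 ≡ 91 (mod 251).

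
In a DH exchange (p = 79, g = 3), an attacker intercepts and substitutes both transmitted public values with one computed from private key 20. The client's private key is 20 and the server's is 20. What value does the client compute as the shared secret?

36

The client receives an attacker's public value M = 3^20 mod 79 instead of the honest one.
3^1 ≡ 3 (mod 79)
3^2 = (3^1)^2 ≡ 3^2 = 9 ≡ 9 (mod 79)
3^4 = (3^2)^2 ≡ 9^2 = 81 ≡ 2 (mod 79)
3^8 = (3^4)^2 ≡ 2^2 = 4 ≡ 4 (mod 79)
3^16 = (3^8)^2 ≡ 4^2 = 16 ≡ 16 (mod 79)
3^20 = 3^16 · 3^4 ≡ 16 · 2 ≡ 32 (mod 79).
So M = 32. The client computes K = M^20 mod 79.
32^1 ≡ 32 (mod 79)
32^2 = (32^1)^2 ≡ 32^2 = 1024 ≡ 76 (mod 79)
32^4 = (32^2)^2 ≡ 76^2 = 5776 ≡ 9 (mod 79)
32^8 = (32^4)^2 ≡ 9^2 = 81 ≡ 2 (mod 79)
32^16 = (32^8)^2 ≡ 2^2 = 4 ≡ 4 (mod 79)
32^20 = 32^16 · 32^4 ≡ 4 · 9 ≡ 36 (mod 79).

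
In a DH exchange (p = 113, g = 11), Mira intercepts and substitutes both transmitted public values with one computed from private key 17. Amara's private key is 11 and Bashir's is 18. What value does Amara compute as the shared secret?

62

Amara receives Mira's public value M = 11^17 mod 113 instead of the honest one.
11^1 ≡ 11 (mod 113)
11^2 = (11^1)^2 ≡ 11^2 = 121 ≡ 8 (mod 113)
11^4 = (11^2)^2 ≡ 8^2 = 64 ≡ 64 (mod 113)
11^8 = (11^4)^2 ≡ 64^2 = 4096 ≡ 28 (mod 113)
11^16 = (11^8)^2 ≡ 28^2 = 784 ≡ 106 (mod 113)
11^17 = 11^16 · 11^1 ≡ 106 · 11 ≡ 36 (mod 113).
So M = 36. Amara computes K = M^11 mod 113.
36^1 ≡ 36 (mod 113)
36^2 = (36^1)^2 ≡ 36^2 = 1296 ≡ 53 (mod 113)
36^4 = (36^2)^2 ≡ 53^2 = 2809 ≡ 97 (mod 113)
36^8 = (36^4)^2 ≡ 97^2 = 9409 ≡ 30 (mod 113)
36^11 = 36^8 · 36^2 · 36^1 ≡ 30 · 53 · 36 ≡ 62 (mod 113).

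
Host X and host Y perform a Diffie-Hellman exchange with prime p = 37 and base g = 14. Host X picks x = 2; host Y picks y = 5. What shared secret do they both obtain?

Host Y sends B = g^y mod p = 14^5 mod 37.
14^1 ≡ 14 (mod 37)
14^2 = (14^1)^2 ≡ 14^2 = 196 ≡ 11 (mod 37)
14^4 = (14^2)^2 ≡ 11^2 = 121 ≡ 10 (mod 37)
14^5 = 14^4 · 14^1 ≡ 10 · 14 ≡ 29 (mod 37).
So B = 29. Host X then computes K = B^x mod p = 29^2 mod 37.
29^1 ≡ 29 (mod 37)
29^2 = (29^1)^2 ≡ 29^2 = 841 ≡ 27 (mod 37)

27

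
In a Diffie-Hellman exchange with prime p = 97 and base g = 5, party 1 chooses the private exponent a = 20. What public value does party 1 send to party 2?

Public value = 5^20 mod 97.
5^1 ≡ 5 (mod 97)
5^2 = (5^1)^2 ≡ 5^2 = 25 ≡ 25 (mod 97)
5^4 = (5^2)^2 ≡ 25^2 = 625 ≡ 43 (mod 97)
5^8 = (5^4)^2 ≡ 43^2 = 1849 ≡ 6 (mod 97)
5^16 = (5^8)^2 ≡ 6^2 = 36 ≡ 36 (mod 97)
5^20 = 5^16 · 5^4 ≡ 36 · 43 ≡ 93 (mod 97).

93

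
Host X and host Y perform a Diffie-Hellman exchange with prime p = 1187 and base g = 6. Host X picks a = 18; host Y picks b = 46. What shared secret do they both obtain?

Host X sends A = g^a mod p = 6^18 mod 1187.
6^1 ≡ 6 (mod 1187)
6^2 = (6^1)^2 ≡ 6^2 = 36 ≡ 36 (mod 1187)
6^4 = (6^2)^2 ≡ 36^2 = 1296 ≡ 109 (mod 1187)
6^8 = (6^4)^2 ≡ 109^2 = 11881 ≡ 11 (mod 1187)
6^16 = (6^8)^2 ≡ 11^2 = 121 ≡ 121 (mod 1187)
6^18 = 6^16 · 6^2 ≡ 121 · 36 ≡ 795 (mod 1187).
So A = 795. Host Y then computes K = A^b mod p = 795^46 mod 1187.
795^1 ≡ 795 (mod 1187)
795^2 = (795^1)^2 ≡ 795^2 = 632025 ≡ 541 (mod 1187)
795^4 = (795^2)^2 ≡ 541^2 = 292681 ≡ 679 (mod 1187)
795^8 = (795^4)^2 ≡ 679^2 = 461041 ≡ 485 (mod 1187)
795^16 = (795^8)^2 ≡ 485^2 = 235225 ≡ 199 (mod 1187)
795^32 = (795^16)^2 ≡ 199^2 = 39601 ≡ 430 (mod 1187)
795^46 = 795^32 · 795^8 · 795^4 · 795^2 ≡ 430 · 485 · 679 · 541 ≡ 518 (mod 1187).

518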